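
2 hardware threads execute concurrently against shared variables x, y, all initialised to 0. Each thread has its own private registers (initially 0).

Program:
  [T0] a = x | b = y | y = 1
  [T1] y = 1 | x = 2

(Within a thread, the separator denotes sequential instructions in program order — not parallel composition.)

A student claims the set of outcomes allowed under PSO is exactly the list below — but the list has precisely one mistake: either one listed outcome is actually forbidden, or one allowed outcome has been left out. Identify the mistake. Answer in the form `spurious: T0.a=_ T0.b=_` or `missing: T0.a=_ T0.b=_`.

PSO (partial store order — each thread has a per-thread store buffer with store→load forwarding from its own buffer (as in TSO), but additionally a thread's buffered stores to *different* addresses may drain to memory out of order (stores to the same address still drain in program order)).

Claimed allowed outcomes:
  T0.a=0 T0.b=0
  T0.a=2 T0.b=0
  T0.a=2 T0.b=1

outcome vector order: (T0.a,T0.b)
[PSO] allowed = {0/0; 0/1; 2/0; 2/1}
PSO∖claimed = {0/1}

missing: T0.a=0 T0.b=1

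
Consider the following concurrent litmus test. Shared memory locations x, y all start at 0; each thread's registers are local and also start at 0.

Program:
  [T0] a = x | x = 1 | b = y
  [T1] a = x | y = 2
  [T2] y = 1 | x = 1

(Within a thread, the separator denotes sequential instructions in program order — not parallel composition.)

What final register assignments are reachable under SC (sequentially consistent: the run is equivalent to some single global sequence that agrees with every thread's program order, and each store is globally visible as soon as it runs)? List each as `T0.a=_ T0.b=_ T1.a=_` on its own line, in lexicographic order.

outcome vector order: (T0.a,T0.b,T1.a)
|SC outcomes| = 10

T0.a=0 T0.b=0 T1.a=0
T0.a=0 T0.b=0 T1.a=1
T0.a=0 T0.b=1 T1.a=0
T0.a=0 T0.b=1 T1.a=1
T0.a=0 T0.b=2 T1.a=0
T0.a=0 T0.b=2 T1.a=1
T0.a=1 T0.b=1 T1.a=0
T0.a=1 T0.b=1 T1.a=1
T0.a=1 T0.b=2 T1.a=0
T0.a=1 T0.b=2 T1.a=1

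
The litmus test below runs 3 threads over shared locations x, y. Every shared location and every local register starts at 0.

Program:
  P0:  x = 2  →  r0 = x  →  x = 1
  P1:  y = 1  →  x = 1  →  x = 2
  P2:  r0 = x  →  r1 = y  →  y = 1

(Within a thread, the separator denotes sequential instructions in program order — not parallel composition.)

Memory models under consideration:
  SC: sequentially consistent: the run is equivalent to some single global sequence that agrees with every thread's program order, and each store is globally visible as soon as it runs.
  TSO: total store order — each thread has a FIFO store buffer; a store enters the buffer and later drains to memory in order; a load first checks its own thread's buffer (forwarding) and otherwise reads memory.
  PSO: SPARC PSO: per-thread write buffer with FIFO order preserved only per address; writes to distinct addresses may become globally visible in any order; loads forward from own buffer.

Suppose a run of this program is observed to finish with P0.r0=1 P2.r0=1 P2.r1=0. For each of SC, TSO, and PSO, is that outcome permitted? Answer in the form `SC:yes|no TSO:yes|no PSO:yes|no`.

SC:no TSO:no PSO:yes

outcome vector order: (P0.r0,P2.r0,P2.r1)
under SC → 1/0/0, 1/0/1, 1/1/1, 1/2/0, 1/2/1, 2/0/0, 2/0/1, 2/1/0, 2/1/1, 2/2/0, 2/2/1
under TSO → 1/0/0, 1/0/1, 1/1/1, 1/2/0, 1/2/1, 2/0/0, 2/0/1, 2/1/0, 2/1/1, 2/2/0, 2/2/1
under PSO → 1/0/0, 1/0/1, 1/1/0, 1/1/1, 1/2/0, 1/2/1, 2/0/0, 2/0/1, 2/1/0, 2/1/1, 2/2/0, 2/2/1
target 1/1/0 ∈ {PSO}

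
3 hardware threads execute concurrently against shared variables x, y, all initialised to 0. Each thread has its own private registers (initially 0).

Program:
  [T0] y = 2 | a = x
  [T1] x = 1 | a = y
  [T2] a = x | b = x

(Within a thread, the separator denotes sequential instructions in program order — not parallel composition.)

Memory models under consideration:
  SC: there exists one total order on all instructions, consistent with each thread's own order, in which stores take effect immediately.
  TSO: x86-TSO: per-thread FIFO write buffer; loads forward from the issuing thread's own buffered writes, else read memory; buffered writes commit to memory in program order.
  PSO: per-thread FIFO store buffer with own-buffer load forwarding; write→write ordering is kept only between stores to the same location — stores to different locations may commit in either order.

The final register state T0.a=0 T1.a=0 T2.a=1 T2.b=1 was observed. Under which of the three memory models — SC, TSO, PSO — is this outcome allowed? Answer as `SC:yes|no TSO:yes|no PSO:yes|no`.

SC:no TSO:yes PSO:yes

outcome vector order: (T0.a,T1.a,T2.a,T2.b)
SC (9): 0200 0201 0211 1000 1001 1011 1200 1201 1211
TSO (12): 0000 0001 0011 0200 0201 0211 1000 1001 1011 1200 1201 1211
PSO (12): 0000 0001 0011 0200 0201 0211 1000 1001 1011 1200 1201 1211
target 0011 ∈ {TSO,PSO}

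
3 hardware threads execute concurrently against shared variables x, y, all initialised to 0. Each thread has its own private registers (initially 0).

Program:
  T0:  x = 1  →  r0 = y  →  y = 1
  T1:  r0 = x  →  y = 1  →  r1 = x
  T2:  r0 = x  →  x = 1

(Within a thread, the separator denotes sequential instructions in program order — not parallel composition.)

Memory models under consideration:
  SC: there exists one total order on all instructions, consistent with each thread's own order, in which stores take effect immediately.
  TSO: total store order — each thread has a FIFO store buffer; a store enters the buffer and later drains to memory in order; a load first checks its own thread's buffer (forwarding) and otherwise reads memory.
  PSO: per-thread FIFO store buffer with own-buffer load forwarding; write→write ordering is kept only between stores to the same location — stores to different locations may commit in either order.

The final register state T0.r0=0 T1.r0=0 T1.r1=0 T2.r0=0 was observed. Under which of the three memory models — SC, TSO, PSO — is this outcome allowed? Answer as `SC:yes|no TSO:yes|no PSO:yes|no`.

outcome vector order: (T0.r0,T1.r0,T1.r1,T2.r0)
[SC] allowed = {0010 0011 0110 0111 1000 1001 1010 1011 1110 1111}
[TSO] allowed = {0000 0001 0010 0011 0110 0111 1000 1001 1010 1011 1110 1111}
[PSO] allowed = {0000 0001 0010 0011 0110 0111 1000 1001 1010 1011 1110 1111}
target 0000 ∈ {TSO,PSO}

SC:no TSO:yes PSO:yes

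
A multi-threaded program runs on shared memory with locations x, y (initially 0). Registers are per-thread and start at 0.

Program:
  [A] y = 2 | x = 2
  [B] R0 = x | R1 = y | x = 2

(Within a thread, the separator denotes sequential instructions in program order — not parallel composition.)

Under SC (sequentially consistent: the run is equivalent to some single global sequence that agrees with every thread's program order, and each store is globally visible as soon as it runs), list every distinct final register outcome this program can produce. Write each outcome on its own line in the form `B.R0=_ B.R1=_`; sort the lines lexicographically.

B.R0=0 B.R1=0
B.R0=0 B.R1=2
B.R0=2 B.R1=2

outcome vector order: (B.R0,B.R1)
|SC outcomes| = 3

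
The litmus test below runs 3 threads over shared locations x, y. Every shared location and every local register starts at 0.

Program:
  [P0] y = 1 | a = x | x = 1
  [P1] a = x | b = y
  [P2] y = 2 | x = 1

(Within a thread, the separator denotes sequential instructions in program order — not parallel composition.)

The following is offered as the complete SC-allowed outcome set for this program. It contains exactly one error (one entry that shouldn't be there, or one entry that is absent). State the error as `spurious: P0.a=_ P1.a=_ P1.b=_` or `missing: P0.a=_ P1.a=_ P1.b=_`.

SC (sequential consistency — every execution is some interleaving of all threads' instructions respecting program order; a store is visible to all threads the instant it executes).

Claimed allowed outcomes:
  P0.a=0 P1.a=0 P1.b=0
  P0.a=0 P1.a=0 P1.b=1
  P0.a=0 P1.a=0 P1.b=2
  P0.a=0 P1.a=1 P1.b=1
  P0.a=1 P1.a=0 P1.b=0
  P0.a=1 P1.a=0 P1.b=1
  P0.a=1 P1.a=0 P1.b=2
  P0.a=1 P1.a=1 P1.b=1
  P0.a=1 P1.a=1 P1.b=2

missing: P0.a=0 P1.a=1 P1.b=2

outcome vector order: (P0.a,P1.a,P1.b)
under SC → 0/0/0 0/0/1 0/0/2 0/1/1 0/1/2 1/0/0 1/0/1 1/0/2 1/1/1 1/1/2
SC∖claimed = {0/1/2}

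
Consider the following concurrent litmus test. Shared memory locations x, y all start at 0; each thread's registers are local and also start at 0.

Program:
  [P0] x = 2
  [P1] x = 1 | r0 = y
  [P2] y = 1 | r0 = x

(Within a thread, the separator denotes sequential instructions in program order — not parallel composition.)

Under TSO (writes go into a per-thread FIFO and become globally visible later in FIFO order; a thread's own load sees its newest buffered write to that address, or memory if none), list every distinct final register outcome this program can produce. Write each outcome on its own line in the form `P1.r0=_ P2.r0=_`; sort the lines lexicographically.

outcome vector order: (P1.r0,P2.r0)
|TSO outcomes| = 6

P1.r0=0 P2.r0=0
P1.r0=0 P2.r0=1
P1.r0=0 P2.r0=2
P1.r0=1 P2.r0=0
P1.r0=1 P2.r0=1
P1.r0=1 P2.r0=2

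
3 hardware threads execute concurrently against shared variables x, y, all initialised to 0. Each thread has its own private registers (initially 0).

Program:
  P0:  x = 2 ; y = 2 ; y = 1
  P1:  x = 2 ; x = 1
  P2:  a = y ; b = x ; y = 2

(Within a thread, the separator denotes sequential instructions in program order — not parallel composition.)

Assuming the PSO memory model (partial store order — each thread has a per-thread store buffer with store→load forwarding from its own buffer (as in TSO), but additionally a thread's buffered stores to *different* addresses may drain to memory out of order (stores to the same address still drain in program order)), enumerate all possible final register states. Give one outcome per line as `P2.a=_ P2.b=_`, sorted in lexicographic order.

outcome vector order: (P2.a,P2.b)
|PSO outcomes| = 9

P2.a=0 P2.b=0
P2.a=0 P2.b=1
P2.a=0 P2.b=2
P2.a=1 P2.b=0
P2.a=1 P2.b=1
P2.a=1 P2.b=2
P2.a=2 P2.b=0
P2.a=2 P2.b=1
P2.a=2 P2.b=2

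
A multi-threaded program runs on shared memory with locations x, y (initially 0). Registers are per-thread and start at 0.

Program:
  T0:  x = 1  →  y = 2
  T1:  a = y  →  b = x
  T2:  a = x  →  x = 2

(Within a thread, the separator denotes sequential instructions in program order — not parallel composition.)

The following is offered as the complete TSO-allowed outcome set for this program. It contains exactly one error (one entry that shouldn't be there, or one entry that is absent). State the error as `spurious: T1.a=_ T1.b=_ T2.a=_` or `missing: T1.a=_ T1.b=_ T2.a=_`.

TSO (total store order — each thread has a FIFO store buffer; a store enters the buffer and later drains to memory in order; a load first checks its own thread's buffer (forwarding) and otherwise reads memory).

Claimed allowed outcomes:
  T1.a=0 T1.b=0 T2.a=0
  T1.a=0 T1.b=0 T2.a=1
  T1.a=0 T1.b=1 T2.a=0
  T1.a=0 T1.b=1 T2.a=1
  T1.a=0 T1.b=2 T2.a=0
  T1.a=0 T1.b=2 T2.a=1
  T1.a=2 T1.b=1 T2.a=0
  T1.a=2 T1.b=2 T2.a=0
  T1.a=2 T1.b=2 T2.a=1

missing: T1.a=2 T1.b=1 T2.a=1

outcome vector order: (T1.a,T1.b,T2.a)
under TSO → 000 001 010 011 020 021 210 211 220 221
TSO∖claimed = {211}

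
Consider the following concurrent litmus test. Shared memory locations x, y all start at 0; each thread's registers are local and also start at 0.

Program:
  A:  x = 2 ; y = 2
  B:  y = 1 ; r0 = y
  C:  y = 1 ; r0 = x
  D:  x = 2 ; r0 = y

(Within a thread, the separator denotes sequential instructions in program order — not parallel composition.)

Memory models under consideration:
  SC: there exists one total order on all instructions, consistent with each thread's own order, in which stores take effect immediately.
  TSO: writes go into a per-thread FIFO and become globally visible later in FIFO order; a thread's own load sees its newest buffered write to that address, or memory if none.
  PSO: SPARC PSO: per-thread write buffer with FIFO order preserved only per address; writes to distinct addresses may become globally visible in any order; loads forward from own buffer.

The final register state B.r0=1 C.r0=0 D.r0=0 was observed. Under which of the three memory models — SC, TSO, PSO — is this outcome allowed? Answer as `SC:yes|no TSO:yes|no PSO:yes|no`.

outcome vector order: (B.r0,C.r0,D.r0)
SC (10): <1 0 1>; <1 0 2>; <1 2 0>; <1 2 1>; <1 2 2>; <2 0 1>; <2 0 2>; <2 2 0>; <2 2 1>; <2 2 2>
TSO (12): <1 0 0>; <1 0 1>; <1 0 2>; <1 2 0>; <1 2 1>; <1 2 2>; <2 0 0>; <2 0 1>; <2 0 2>; <2 2 0>; <2 2 1>; <2 2 2>
PSO (12): <1 0 0>; <1 0 1>; <1 0 2>; <1 2 0>; <1 2 1>; <1 2 2>; <2 0 0>; <2 0 1>; <2 0 2>; <2 2 0>; <2 2 1>; <2 2 2>
target <1 0 0> ∈ {TSO,PSO}

SC:no TSO:yes PSO:yes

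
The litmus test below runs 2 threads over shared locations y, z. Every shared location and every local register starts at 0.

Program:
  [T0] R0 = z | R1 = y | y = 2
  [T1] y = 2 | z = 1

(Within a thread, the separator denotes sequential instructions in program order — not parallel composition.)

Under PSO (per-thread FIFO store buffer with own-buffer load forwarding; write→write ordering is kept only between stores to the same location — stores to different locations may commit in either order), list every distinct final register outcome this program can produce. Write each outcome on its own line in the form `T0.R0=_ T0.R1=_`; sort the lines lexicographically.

T0.R0=0 T0.R1=0
T0.R0=0 T0.R1=2
T0.R0=1 T0.R1=0
T0.R0=1 T0.R1=2

outcome vector order: (T0.R0,T0.R1)
|PSO outcomes| = 4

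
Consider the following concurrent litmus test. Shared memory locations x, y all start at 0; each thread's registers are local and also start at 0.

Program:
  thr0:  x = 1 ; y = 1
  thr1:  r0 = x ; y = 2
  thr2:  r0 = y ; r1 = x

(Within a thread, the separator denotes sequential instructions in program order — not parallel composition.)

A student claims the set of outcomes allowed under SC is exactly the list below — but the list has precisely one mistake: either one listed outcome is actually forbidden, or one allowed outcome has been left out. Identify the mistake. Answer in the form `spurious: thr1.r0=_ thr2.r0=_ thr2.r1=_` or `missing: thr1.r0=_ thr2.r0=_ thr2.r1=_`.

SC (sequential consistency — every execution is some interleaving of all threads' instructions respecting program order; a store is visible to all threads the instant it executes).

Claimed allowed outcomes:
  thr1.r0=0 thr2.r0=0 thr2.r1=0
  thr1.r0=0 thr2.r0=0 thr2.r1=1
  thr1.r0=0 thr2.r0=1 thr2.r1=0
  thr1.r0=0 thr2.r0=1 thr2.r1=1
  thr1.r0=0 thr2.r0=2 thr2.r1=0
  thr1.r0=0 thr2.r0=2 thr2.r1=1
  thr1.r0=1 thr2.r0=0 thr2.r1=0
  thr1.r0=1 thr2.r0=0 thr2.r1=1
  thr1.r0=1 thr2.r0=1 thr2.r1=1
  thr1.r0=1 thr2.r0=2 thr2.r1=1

spurious: thr1.r0=0 thr2.r0=1 thr2.r1=0

outcome vector order: (thr1.r0,thr2.r0,thr2.r1)
[SC] allowed = {000, 001, 011, 020, 021, 100, 101, 111, 121}
claimed∖SC = {010}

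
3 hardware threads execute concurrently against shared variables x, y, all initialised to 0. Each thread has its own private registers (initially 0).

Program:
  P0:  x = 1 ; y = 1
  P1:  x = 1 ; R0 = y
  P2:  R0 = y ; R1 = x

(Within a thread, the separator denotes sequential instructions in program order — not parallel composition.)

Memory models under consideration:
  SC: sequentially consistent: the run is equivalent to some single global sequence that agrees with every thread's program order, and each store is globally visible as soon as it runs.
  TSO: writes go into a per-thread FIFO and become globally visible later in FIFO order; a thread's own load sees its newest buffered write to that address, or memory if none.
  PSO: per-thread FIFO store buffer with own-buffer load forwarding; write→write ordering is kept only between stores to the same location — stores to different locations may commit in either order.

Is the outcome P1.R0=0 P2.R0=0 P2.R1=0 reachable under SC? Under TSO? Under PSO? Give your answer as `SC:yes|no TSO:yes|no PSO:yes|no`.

outcome vector order: (P1.R0,P2.R0,P2.R1)
SC: 6 outcomes — {<0 0 0> <0 0 1> <0 1 1> <1 0 0> <1 0 1> <1 1 1>}
TSO: 6 outcomes — {<0 0 0> <0 0 1> <0 1 1> <1 0 0> <1 0 1> <1 1 1>}
PSO: 8 outcomes — {<0 0 0> <0 0 1> <0 1 0> <0 1 1> <1 0 0> <1 0 1> <1 1 0> <1 1 1>}
target <0 0 0> ∈ {SC,TSO,PSO}

SC:yes TSO:yes PSO:yes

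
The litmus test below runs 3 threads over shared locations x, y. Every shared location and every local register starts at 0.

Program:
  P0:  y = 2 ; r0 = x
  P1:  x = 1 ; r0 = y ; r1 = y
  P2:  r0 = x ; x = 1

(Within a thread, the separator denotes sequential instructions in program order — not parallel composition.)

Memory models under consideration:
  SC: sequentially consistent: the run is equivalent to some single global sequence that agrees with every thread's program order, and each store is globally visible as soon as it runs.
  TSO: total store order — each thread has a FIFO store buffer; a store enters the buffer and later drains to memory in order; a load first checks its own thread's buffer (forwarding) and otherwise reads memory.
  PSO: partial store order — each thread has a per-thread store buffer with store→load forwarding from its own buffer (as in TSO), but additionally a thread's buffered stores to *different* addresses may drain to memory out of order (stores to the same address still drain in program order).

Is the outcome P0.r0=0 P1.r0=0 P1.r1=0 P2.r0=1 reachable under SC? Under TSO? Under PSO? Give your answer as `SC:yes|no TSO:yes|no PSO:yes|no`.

outcome vector order: (P0.r0,P1.r0,P1.r1,P2.r0)
SC: 8 outcomes — {0220, 0221, 1000, 1001, 1020, 1021, 1220, 1221}
TSO: 12 outcomes — {0000, 0001, 0020, 0021, 0220, 0221, 1000, 1001, 1020, 1021, 1220, 1221}
PSO: 12 outcomes — {0000, 0001, 0020, 0021, 0220, 0221, 1000, 1001, 1020, 1021, 1220, 1221}
target 0001 ∈ {TSO,PSO}

SC:no TSO:yes PSO:yes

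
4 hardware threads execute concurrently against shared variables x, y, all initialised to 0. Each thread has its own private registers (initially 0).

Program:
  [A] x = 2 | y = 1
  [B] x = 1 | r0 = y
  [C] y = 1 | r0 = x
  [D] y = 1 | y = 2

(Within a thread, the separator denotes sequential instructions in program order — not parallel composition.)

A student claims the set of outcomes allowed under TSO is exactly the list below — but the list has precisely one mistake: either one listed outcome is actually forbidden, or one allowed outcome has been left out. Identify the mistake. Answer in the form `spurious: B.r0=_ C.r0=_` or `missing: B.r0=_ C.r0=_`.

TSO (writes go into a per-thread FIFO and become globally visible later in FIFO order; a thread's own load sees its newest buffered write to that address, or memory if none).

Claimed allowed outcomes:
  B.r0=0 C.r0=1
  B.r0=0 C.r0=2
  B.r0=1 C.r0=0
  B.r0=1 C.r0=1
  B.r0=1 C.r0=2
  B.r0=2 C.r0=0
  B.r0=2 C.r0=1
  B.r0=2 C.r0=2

missing: B.r0=0 C.r0=0

outcome vector order: (B.r0,C.r0)
TSO: 9 outcomes — {(0,0) (0,1) (0,2) (1,0) (1,1) (1,2) (2,0) (2,1) (2,2)}
TSO∖claimed = {(0,0)}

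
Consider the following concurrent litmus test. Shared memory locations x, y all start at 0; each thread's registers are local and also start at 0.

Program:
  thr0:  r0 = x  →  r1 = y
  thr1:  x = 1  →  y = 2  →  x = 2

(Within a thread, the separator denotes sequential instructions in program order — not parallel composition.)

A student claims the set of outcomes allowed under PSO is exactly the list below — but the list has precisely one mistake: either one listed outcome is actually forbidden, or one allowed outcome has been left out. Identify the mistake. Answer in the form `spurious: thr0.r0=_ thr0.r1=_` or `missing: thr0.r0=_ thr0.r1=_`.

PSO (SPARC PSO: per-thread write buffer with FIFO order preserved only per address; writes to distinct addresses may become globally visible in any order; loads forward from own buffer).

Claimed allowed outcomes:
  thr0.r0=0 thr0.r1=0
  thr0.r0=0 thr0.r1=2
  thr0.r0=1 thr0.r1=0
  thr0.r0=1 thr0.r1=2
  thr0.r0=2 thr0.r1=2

outcome vector order: (thr0.r0,thr0.r1)
PSO: 6 outcomes — {<0 0> <0 2> <1 0> <1 2> <2 0> <2 2>}
PSO∖claimed = {<2 0>}

missing: thr0.r0=2 thr0.r1=0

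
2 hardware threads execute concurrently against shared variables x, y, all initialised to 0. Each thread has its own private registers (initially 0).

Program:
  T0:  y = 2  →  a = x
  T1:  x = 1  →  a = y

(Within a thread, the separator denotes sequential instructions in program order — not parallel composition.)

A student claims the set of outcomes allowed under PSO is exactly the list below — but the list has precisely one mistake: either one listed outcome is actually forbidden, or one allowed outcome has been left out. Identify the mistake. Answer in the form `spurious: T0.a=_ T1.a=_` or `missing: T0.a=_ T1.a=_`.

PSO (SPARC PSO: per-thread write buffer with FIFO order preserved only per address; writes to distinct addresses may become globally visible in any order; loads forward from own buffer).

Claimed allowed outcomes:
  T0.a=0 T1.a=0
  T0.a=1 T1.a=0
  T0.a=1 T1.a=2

outcome vector order: (T0.a,T1.a)
PSO (4): <0 0> <0 2> <1 0> <1 2>
PSO∖claimed = {<0 2>}

missing: T0.a=0 T1.a=2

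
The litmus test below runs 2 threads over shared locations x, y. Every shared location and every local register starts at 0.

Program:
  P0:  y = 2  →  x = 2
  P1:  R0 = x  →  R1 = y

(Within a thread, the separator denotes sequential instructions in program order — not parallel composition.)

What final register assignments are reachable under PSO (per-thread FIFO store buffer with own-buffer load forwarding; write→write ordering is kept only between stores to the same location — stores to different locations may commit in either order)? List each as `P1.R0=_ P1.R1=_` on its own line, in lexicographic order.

P1.R0=0 P1.R1=0
P1.R0=0 P1.R1=2
P1.R0=2 P1.R1=0
P1.R0=2 P1.R1=2

outcome vector order: (P1.R0,P1.R1)
|PSO outcomes| = 4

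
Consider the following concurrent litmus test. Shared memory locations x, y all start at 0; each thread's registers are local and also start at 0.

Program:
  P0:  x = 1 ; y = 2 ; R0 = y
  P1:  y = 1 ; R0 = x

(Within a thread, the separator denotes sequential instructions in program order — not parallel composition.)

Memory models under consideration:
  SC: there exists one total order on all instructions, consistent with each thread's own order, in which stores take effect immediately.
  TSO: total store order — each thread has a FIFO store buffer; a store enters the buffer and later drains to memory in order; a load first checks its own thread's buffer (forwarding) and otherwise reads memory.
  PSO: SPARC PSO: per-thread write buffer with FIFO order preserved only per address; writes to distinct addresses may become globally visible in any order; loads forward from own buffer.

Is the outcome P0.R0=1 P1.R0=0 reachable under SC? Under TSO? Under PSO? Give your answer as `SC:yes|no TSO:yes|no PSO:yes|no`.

SC:no TSO:yes PSO:yes

outcome vector order: (P0.R0,P1.R0)
SC (3): 1/1 2/0 2/1
TSO (4): 1/0 1/1 2/0 2/1
PSO (4): 1/0 1/1 2/0 2/1
target 1/0 ∈ {TSO,PSO}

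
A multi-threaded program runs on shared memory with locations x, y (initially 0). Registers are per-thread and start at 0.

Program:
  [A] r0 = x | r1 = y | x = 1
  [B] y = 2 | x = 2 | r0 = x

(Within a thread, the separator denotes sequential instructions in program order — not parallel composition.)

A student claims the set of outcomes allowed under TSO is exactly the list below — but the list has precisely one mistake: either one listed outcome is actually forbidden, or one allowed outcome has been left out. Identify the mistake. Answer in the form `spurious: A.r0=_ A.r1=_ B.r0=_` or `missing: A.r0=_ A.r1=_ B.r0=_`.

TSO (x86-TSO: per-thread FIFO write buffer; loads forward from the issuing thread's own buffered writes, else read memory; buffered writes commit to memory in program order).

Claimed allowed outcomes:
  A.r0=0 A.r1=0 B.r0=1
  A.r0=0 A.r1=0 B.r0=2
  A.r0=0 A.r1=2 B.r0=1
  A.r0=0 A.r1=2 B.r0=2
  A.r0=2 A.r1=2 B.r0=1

outcome vector order: (A.r0,A.r1,B.r0)
under TSO → (0,0,1), (0,0,2), (0,2,1), (0,2,2), (2,2,1), (2,2,2)
TSO∖claimed = {(2,2,2)}

missing: A.r0=2 A.r1=2 B.r0=2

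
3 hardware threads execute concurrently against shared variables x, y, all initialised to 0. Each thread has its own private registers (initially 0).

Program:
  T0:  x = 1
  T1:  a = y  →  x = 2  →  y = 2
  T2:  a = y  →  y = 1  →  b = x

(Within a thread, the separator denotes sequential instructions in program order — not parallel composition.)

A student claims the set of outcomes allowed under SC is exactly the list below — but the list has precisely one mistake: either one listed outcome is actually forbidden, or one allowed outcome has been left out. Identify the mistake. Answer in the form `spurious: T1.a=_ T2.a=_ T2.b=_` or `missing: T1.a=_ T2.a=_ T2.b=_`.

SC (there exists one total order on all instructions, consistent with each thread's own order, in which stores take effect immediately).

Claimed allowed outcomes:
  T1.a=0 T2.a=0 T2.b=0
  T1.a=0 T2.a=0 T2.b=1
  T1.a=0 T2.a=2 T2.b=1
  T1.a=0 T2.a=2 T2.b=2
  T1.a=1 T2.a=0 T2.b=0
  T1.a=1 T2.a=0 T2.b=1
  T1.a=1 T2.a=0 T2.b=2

missing: T1.a=0 T2.a=0 T2.b=2

outcome vector order: (T1.a,T2.a,T2.b)
SC: 8 outcomes — {<0 0 0>, <0 0 1>, <0 0 2>, <0 2 1>, <0 2 2>, <1 0 0>, <1 0 1>, <1 0 2>}
SC∖claimed = {<0 0 2>}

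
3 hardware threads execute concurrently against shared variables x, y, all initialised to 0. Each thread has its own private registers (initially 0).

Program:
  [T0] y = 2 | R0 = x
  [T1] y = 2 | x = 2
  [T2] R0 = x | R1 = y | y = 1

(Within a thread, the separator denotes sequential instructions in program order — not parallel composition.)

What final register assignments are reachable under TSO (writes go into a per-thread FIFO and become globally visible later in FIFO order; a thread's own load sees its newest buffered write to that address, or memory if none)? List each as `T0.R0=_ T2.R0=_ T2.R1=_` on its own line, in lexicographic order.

outcome vector order: (T0.R0,T2.R0,T2.R1)
|TSO outcomes| = 6

T0.R0=0 T2.R0=0 T2.R1=0
T0.R0=0 T2.R0=0 T2.R1=2
T0.R0=0 T2.R0=2 T2.R1=2
T0.R0=2 T2.R0=0 T2.R1=0
T0.R0=2 T2.R0=0 T2.R1=2
T0.R0=2 T2.R0=2 T2.R1=2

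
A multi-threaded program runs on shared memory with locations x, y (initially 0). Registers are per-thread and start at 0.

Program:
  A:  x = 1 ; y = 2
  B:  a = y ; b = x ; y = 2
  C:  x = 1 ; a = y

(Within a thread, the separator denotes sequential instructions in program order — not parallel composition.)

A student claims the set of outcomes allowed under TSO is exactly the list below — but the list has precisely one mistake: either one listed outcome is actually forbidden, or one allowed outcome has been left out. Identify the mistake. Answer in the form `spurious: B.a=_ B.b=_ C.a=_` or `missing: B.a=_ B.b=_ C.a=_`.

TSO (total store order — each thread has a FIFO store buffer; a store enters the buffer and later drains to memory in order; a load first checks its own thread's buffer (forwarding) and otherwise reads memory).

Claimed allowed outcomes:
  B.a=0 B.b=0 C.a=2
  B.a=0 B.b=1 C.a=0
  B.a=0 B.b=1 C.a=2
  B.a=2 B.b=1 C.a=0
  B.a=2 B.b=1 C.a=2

missing: B.a=0 B.b=0 C.a=0

outcome vector order: (B.a,B.b,C.a)
TSO (6): (0,0,0) (0,0,2) (0,1,0) (0,1,2) (2,1,0) (2,1,2)
TSO∖claimed = {(0,0,0)}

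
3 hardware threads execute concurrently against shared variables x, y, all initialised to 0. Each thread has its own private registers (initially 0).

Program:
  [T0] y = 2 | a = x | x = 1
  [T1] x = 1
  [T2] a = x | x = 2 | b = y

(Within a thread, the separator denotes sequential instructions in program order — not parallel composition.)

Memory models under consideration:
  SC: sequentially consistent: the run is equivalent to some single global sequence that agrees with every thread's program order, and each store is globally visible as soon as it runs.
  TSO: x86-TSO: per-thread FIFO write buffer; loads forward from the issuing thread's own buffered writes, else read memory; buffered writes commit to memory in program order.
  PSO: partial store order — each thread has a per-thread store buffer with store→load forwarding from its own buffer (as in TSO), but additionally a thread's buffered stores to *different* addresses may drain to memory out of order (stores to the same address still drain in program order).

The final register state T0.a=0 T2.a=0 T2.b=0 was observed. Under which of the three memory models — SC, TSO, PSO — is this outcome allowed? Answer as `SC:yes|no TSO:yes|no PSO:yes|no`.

SC:no TSO:yes PSO:yes

outcome vector order: (T0.a,T2.a,T2.b)
under SC → 002 012 100 102 112 200 202 210 212
under TSO → 000 002 010 012 100 102 110 112 200 202 210 212
under PSO → 000 002 010 012 100 102 110 112 200 202 210 212
target 000 ∈ {TSO,PSO}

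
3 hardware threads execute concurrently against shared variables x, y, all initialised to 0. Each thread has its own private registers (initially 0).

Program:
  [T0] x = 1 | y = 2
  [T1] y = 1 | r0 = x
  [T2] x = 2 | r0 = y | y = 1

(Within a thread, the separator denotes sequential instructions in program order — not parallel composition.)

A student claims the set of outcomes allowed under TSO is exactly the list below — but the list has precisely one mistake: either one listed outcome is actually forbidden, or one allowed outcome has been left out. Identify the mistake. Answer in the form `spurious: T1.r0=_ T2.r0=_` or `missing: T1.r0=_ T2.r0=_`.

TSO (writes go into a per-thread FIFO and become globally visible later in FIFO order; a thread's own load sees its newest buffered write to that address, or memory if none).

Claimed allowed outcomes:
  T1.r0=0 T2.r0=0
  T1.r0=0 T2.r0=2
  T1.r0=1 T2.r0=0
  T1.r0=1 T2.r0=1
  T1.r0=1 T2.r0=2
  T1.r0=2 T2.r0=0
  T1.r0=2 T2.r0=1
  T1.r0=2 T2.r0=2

missing: T1.r0=0 T2.r0=1

outcome vector order: (T1.r0,T2.r0)
TSO (9): (0,0); (0,1); (0,2); (1,0); (1,1); (1,2); (2,0); (2,1); (2,2)
TSO∖claimed = {(0,1)}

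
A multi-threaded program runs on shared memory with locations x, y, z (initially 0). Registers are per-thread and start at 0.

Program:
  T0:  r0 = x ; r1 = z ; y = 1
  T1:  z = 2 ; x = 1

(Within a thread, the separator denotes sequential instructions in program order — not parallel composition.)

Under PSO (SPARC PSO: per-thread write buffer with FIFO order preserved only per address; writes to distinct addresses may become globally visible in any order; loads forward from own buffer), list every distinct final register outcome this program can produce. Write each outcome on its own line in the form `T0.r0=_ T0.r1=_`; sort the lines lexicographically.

T0.r0=0 T0.r1=0
T0.r0=0 T0.r1=2
T0.r0=1 T0.r1=0
T0.r0=1 T0.r1=2

outcome vector order: (T0.r0,T0.r1)
|PSO outcomes| = 4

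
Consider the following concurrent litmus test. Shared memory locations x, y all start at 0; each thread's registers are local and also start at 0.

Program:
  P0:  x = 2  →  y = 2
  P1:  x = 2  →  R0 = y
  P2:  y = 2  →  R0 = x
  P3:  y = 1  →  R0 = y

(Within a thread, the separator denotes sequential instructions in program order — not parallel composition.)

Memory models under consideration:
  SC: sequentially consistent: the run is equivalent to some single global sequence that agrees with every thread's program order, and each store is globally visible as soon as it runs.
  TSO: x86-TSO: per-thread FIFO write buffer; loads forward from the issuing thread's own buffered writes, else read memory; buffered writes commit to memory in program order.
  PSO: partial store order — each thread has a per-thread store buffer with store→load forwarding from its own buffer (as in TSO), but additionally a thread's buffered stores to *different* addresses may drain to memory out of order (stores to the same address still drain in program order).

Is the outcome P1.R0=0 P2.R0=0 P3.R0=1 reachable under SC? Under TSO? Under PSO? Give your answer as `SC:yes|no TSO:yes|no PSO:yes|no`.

SC:no TSO:yes PSO:yes

outcome vector order: (P1.R0,P2.R0,P3.R0)
SC: 10 outcomes — {021 022 101 102 121 122 201 202 221 222}
TSO: 12 outcomes — {001 002 021 022 101 102 121 122 201 202 221 222}
PSO: 12 outcomes — {001 002 021 022 101 102 121 122 201 202 221 222}
target 001 ∈ {TSO,PSO}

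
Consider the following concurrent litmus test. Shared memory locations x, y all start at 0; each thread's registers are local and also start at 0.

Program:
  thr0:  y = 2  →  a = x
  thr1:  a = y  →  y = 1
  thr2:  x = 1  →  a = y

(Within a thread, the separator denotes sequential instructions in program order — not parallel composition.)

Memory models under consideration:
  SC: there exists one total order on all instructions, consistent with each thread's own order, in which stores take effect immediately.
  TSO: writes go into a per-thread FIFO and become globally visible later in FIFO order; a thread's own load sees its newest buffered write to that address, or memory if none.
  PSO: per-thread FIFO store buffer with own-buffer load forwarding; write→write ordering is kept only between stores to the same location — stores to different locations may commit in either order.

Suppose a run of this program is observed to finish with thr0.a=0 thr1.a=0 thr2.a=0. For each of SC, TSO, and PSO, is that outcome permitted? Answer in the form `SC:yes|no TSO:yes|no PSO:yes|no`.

SC:no TSO:yes PSO:yes

outcome vector order: (thr0.a,thr1.a,thr2.a)
SC: 10 outcomes — {001; 002; 021; 022; 100; 101; 102; 120; 121; 122}
TSO: 12 outcomes — {000; 001; 002; 020; 021; 022; 100; 101; 102; 120; 121; 122}
PSO: 12 outcomes — {000; 001; 002; 020; 021; 022; 100; 101; 102; 120; 121; 122}
target 000 ∈ {TSO,PSO}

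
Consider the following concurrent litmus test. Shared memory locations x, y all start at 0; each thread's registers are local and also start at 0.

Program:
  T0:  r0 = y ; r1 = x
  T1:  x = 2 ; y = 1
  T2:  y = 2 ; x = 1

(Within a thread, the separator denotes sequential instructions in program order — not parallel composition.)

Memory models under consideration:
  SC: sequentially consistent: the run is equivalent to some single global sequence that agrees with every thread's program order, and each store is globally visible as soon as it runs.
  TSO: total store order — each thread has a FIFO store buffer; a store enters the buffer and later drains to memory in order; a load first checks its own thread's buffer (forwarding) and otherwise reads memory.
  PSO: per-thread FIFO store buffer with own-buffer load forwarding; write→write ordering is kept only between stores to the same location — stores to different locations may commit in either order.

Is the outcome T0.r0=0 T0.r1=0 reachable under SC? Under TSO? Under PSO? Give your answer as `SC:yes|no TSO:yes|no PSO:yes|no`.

outcome vector order: (T0.r0,T0.r1)
SC: 8 outcomes — {00; 01; 02; 11; 12; 20; 21; 22}
TSO: 8 outcomes — {00; 01; 02; 11; 12; 20; 21; 22}
PSO: 9 outcomes — {00; 01; 02; 10; 11; 12; 20; 21; 22}
target 00 ∈ {SC,TSO,PSO}

SC:yes TSO:yes PSO:yes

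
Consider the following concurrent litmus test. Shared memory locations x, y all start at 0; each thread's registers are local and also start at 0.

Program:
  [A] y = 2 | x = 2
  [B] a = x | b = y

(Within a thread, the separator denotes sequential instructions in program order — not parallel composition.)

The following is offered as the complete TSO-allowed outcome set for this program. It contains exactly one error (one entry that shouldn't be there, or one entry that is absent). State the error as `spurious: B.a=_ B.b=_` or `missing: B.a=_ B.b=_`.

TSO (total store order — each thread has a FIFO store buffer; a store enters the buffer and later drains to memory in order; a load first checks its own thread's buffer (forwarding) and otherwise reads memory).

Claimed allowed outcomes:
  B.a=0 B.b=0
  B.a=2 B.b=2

outcome vector order: (B.a,B.b)
[TSO] allowed = {0/0; 0/2; 2/2}
TSO∖claimed = {0/2}

missing: B.a=0 B.b=2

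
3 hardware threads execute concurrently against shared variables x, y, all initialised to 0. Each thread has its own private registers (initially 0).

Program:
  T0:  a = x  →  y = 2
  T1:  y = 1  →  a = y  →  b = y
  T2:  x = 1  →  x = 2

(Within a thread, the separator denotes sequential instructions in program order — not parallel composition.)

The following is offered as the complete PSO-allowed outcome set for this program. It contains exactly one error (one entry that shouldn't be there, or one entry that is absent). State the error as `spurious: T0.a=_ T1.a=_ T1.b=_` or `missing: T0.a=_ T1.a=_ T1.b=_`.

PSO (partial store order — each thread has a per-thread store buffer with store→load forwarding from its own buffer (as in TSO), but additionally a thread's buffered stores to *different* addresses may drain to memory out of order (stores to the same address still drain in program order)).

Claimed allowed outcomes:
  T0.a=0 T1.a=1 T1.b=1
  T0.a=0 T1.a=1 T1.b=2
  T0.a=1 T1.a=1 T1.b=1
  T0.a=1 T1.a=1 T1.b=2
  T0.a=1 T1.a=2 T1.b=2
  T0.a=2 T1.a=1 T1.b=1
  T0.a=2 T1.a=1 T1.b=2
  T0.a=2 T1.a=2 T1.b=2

missing: T0.a=0 T1.a=2 T1.b=2

outcome vector order: (T0.a,T1.a,T1.b)
PSO: 9 outcomes — {(0,1,1); (0,1,2); (0,2,2); (1,1,1); (1,1,2); (1,2,2); (2,1,1); (2,1,2); (2,2,2)}
PSO∖claimed = {(0,2,2)}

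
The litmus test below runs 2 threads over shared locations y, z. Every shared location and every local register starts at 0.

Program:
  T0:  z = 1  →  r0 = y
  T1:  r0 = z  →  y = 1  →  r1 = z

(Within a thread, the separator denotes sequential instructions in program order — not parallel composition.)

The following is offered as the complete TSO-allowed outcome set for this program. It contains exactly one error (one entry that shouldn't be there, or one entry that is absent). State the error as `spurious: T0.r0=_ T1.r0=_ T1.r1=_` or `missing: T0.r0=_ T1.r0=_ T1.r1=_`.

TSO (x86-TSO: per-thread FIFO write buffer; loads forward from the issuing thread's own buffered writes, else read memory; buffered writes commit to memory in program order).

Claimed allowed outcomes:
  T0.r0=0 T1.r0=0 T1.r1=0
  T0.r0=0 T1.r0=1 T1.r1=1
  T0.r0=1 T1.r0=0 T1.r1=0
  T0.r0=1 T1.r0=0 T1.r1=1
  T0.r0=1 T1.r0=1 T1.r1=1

missing: T0.r0=0 T1.r0=0 T1.r1=1

outcome vector order: (T0.r0,T1.r0,T1.r1)
[TSO] allowed = {(0,0,0) (0,0,1) (0,1,1) (1,0,0) (1,0,1) (1,1,1)}
TSO∖claimed = {(0,0,1)}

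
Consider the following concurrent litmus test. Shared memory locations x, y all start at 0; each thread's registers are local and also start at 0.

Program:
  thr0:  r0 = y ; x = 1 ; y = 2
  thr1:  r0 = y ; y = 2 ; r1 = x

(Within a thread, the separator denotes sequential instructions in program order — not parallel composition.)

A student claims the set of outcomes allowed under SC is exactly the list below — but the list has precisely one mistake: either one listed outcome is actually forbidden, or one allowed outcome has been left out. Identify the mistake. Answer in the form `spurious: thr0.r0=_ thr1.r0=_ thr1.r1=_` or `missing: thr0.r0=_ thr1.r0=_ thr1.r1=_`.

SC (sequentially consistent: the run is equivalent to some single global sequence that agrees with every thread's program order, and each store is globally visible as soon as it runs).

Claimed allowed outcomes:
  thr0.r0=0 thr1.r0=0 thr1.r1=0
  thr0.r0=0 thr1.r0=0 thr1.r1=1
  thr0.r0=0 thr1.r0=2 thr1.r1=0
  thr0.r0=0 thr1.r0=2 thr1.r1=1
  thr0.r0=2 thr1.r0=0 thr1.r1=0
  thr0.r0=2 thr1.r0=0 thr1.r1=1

outcome vector order: (thr0.r0,thr1.r0,thr1.r1)
SC: 5 outcomes — {<0 0 0> <0 0 1> <0 2 1> <2 0 0> <2 0 1>}
claimed∖SC = {<0 2 0>}

spurious: thr0.r0=0 thr1.r0=2 thr1.r1=0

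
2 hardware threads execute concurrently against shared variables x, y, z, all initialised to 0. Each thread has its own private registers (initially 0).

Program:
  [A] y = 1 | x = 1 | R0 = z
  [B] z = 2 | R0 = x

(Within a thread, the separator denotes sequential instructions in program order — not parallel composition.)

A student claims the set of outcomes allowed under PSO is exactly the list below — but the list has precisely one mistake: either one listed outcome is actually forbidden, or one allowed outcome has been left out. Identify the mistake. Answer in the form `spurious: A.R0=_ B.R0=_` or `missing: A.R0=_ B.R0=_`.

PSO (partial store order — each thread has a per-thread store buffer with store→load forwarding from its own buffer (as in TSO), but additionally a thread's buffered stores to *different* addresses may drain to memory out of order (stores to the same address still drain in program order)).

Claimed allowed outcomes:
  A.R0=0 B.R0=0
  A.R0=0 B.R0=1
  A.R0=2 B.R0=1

missing: A.R0=2 B.R0=0

outcome vector order: (A.R0,B.R0)
PSO: 4 outcomes — {(0,0); (0,1); (2,0); (2,1)}
PSO∖claimed = {(2,0)}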